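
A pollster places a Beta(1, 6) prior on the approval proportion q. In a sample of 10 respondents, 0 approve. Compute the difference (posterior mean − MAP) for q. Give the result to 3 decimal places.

Posterior: Beta(1+0, 6+10) = Beta(1, 16).
Since α = 1 ≤ 1 and β > 1, the Beta density is monotone decreasing on [0,1]; the mode is at 0.
Mean = 1/(1+16) = 0.059.
Difference = 0.059 − 0.000 = 0.059.
The mean is pulled above the mode by the posterior's right skew.

0.059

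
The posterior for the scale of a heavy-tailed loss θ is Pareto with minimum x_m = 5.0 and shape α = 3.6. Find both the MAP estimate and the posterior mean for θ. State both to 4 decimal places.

MAP = 5.0000, posterior mean = 6.9231

The Pareto density is strictly decreasing on [x_m, ∞), so the mode is x_m = 5.0000.
Mean = α·x_m/(α−1) = 3.6·5.0/2.6 = 6.9231.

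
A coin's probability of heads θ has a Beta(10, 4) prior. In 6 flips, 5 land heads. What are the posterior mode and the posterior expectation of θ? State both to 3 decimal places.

Posterior: Beta(10+5, 4+1) = Beta(15, 5).
Mode = (15−1)/(15+5−2) = 14/18 = 0.778.
Mean = 15/(15+5) = 15/20 = 0.750.
The mean is pulled below the mode by the posterior's left skew.

θ_MAP = 0.778, E[θ|data] = 0.750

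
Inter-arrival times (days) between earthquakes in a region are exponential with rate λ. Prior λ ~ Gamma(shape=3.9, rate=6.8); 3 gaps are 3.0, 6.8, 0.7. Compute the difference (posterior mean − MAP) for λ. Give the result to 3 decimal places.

Σ times = 10.5. Posterior: Gamma(shape = 3.9+3 = 6.9, rate = 6.8+10.5 = 17.3).
Mode = (α−1)/β = 5.9/17.3 = 0.341.
Mean = α/β = 6.9/17.3 = 0.399.
Difference = 0.399 − 0.341 = 0.058.
The mean is pulled above the mode by the posterior's right skew.

0.058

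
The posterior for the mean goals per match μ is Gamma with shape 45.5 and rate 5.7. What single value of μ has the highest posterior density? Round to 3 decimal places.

7.807

Mode = (α−1)/β = 44.5/5.7 = 7.807.
Mean = α/β = 45.5/5.7 = 7.982.
This is the posterior mode — the MAP estimate.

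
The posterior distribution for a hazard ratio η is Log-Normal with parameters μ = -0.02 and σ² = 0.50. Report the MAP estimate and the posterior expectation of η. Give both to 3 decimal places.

Mode = exp(μ − σ²) = exp(-0.52) = 0.595.
Mean = exp(μ + σ²/2) = exp(0.230) = 1.259.
The posterior is right-skewed, so the mean exceeds the mode.

MAP = 0.595, posterior mean = 1.259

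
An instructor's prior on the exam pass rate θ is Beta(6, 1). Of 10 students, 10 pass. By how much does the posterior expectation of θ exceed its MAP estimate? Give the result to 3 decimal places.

Posterior: Beta(6+10, 1+0) = Beta(16, 1).
Since β = 1 ≤ 1 and α > 1, the Beta density is monotone increasing on [0,1]; the mode is at 1.
Mean = 16/(16+1) = 0.941.
Difference = 0.941 − 1.000 = -0.059.

-0.059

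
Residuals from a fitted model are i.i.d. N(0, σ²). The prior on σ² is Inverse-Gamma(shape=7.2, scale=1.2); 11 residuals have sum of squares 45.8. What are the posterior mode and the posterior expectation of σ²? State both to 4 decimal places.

posterior mode = 1.7591, posterior expectation = 2.0598

Posterior: Inverse-Gamma(shape = 7.2+11/2 = 12.7, scale = 1.2+45.8/2 = 24.1).
Mode = β/(α+1) = 24.1/13.7 = 1.7591.
Mean = β/(α−1) = 24.1/11.7 = 2.0598.
The mean is pulled above the mode by the posterior's right skew.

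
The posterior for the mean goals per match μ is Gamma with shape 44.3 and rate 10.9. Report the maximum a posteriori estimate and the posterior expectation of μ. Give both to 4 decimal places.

MAP = 3.9725; posterior mean = 4.0642

Mode = (α−1)/β = 43.3/10.9 = 3.9725.
Mean = α/β = 44.3/10.9 = 4.0642.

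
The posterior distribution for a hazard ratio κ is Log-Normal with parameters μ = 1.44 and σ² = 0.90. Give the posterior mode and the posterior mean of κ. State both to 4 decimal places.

κ_MAP = 1.7160, E[κ|data] = 6.6194

Mode = exp(μ − σ²) = exp(0.54) = 1.7160.
Mean = exp(μ + σ²/2) = exp(1.890) = 6.6194.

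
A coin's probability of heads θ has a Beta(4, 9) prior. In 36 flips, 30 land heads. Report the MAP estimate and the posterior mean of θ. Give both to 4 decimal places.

MAP estimate = 0.7021, posterior mean = 0.6939

Posterior: Beta(4+30, 9+6) = Beta(34, 15).
Mode = (34−1)/(34+15−2) = 33/47 = 0.7021.
Mean = 34/(34+15) = 34/49 = 0.6939.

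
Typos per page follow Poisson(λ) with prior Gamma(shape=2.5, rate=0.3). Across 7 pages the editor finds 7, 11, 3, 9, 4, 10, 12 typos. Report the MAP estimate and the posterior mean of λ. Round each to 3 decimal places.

Σ counts = 56. Posterior: Gamma(shape = 2.5+56 = 58.5, rate = 0.3+7 = 7.3).
Mode = (α−1)/β = 57.5/7.3 = 7.877.
Mean = α/β = 58.5/7.3 = 8.014.
The mean is pulled above the mode by the posterior's right skew.

MAP = 7.877, posterior mean = 8.014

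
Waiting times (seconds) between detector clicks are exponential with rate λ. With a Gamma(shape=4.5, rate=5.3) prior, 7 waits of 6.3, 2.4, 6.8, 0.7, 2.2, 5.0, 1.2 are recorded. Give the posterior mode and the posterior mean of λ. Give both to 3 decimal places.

λ_MAP = 0.351, E[λ|data] = 0.385

Σ times = 24.6. Posterior: Gamma(shape = 4.5+7 = 11.5, rate = 5.3+24.6 = 29.9).
Mode = (α−1)/β = 10.5/29.9 = 0.351.
Mean = α/β = 11.5/29.9 = 0.385.
Mean > mode: the posterior has a right tail.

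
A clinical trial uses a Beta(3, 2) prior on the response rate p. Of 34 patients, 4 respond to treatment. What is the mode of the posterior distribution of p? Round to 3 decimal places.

Posterior: Beta(3+4, 2+30) = Beta(7, 32).
Mode = (7−1)/(7+32−2) = 6/37 = 0.162.
Mean = 7/(7+32) = 7/39 = 0.179.
This is the posterior mode — the MAP estimate.

0.162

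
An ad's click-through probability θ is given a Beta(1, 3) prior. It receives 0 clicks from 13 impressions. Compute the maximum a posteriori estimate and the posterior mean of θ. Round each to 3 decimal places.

MAP: 0.000. Posterior mean: 0.059.

Posterior: Beta(1+0, 3+13) = Beta(1, 16).
Since α = 1 ≤ 1 and β > 1, the Beta density is monotone decreasing on [0,1]; the mode is at 0.
Mean = 1/(1+16) = 0.059.
Right-skewed posterior ⇒ mode < mean.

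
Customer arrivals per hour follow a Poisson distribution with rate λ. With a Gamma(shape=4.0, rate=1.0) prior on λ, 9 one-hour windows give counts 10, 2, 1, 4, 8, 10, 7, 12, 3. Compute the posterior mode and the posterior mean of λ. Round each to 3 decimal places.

posterior mode = 6.000, posterior mean = 6.100

Σ counts = 57. Posterior: Gamma(shape = 4.0+57 = 61.0, rate = 1.0+9 = 10.0).
Mode = (α−1)/β = 60.0/10.0 = 6.000.
Mean = α/β = 61.0/10.0 = 6.100.
Right-skewed posterior ⇒ mode < mean.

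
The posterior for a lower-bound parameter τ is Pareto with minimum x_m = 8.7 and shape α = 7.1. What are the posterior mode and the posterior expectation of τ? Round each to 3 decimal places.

MAP = 8.700, posterior mean = 10.126

The Pareto density is strictly decreasing on [x_m, ∞), so the mode is x_m = 8.700.
Mean = α·x_m/(α−1) = 7.1·8.7/6.1 = 10.126.
Mean > mode: the posterior has a right tail.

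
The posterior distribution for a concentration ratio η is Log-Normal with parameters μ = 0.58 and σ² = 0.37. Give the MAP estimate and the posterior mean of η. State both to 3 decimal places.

η_MAP = 1.234, E[η|data] = 2.149

Mode = exp(μ − σ²) = exp(0.21) = 1.234.
Mean = exp(μ + σ²/2) = exp(0.765) = 2.149.
Mean > mode: the posterior has a right tail.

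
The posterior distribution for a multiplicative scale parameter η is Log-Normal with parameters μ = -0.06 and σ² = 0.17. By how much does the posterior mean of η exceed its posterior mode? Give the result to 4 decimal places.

0.2308

Mode = exp(μ − σ²) = exp(-0.23) = 0.7945.
Mean = exp(μ + σ²/2) = exp(0.025) = 1.0253.
Difference = 1.0253 − 0.7945 = 0.2308.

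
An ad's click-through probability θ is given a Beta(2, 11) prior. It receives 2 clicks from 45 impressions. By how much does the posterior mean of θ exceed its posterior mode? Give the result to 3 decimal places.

0.015

Posterior: Beta(2+2, 11+43) = Beta(4, 54).
Mode = (4−1)/(4+54−2) = 3/56 = 0.054.
Mean = 4/(4+54) = 4/58 = 0.069.
Difference = 0.069 − 0.054 = 0.015.
The posterior is right-skewed, so the mean exceeds the mode.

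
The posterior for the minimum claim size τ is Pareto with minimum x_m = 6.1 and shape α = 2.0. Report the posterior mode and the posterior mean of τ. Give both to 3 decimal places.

The Pareto density is strictly decreasing on [x_m, ∞), so the mode is x_m = 6.100.
Mean = α·x_m/(α−1) = 2.0·6.1/1.0 = 12.200.
Mean > mode: the posterior has a right tail.

MAP = 6.100, posterior mean = 12.200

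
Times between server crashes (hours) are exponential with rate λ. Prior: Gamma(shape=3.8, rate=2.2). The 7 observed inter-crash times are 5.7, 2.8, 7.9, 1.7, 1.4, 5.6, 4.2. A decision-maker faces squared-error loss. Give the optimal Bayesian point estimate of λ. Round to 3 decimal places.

0.343

Σ times = 29.3. Posterior: Gamma(shape = 3.8+7 = 10.8, rate = 2.2+29.3 = 31.5).
Mode = (α−1)/β = 9.8/31.5 = 0.311.
Mean = α/β = 10.8/31.5 = 0.343.
Squared-error loss ⇒ the optimal estimator is the posterior mean.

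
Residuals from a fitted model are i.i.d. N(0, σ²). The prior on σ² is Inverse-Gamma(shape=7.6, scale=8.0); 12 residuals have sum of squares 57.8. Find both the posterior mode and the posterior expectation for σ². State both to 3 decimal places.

MAP: 2.527. Posterior mean: 2.929.

Posterior: Inverse-Gamma(shape = 7.6+12/2 = 13.6, scale = 8.0+57.8/2 = 36.9).
Mode = β/(α+1) = 36.9/14.6 = 2.527.
Mean = β/(α−1) = 36.9/12.6 = 2.929.
The mean is pulled above the mode by the posterior's right skew.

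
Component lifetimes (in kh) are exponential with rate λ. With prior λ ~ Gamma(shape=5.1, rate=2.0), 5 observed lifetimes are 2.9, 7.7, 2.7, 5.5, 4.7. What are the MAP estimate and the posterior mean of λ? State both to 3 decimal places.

Σ times = 23.5. Posterior: Gamma(shape = 5.1+5 = 10.1, rate = 2.0+23.5 = 25.5).
Mode = (α−1)/β = 9.1/25.5 = 0.357.
Mean = α/β = 10.1/25.5 = 0.396.

MAP = 0.357; posterior mean = 0.396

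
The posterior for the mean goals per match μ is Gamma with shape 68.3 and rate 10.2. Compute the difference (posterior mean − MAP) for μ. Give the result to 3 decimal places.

Mode = (α−1)/β = 67.3/10.2 = 6.598.
Mean = α/β = 68.3/10.2 = 6.696.
Difference = 6.696 − 6.598 = 0.098.
The posterior is right-skewed, so the mean exceeds the mode.

0.098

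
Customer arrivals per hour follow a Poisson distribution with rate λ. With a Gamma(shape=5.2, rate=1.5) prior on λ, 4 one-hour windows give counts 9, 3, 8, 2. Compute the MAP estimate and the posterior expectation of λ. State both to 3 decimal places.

Σ counts = 22. Posterior: Gamma(shape = 5.2+22 = 27.2, rate = 1.5+4 = 5.5).
Mode = (α−1)/β = 26.2/5.5 = 4.764.
Mean = α/β = 27.2/5.5 = 4.945.

λ_MAP = 4.764, E[λ|data] = 4.945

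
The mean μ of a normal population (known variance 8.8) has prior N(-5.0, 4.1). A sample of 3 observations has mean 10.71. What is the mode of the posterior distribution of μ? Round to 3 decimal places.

Posterior for μ is Normal. Precision-weighted mean: (1/4.1·-5.0 + 3/8.8·10.71) / (1/4.1 + 3/8.8) = 4.158.
A Normal posterior is symmetric, so mode = mean.
This is the posterior mode — the MAP estimate.

4.158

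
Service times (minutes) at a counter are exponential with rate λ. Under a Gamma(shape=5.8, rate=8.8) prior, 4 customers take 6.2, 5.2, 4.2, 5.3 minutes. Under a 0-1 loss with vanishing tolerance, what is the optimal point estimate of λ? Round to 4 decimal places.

Σ times = 20.9. Posterior: Gamma(shape = 5.8+4 = 9.8, rate = 8.8+20.9 = 29.7).
Mode = (α−1)/β = 8.8/29.7 = 0.2963.
Mean = α/β = 9.8/29.7 = 0.3300.
This is the posterior mode — the MAP estimate.

0.2963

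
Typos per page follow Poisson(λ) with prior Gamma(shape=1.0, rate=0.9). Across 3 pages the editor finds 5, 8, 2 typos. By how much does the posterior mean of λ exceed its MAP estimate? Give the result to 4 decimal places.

Σ counts = 15. Posterior: Gamma(shape = 1.0+15 = 16.0, rate = 0.9+3 = 3.9).
Mode = (α−1)/β = 15.0/3.9 = 3.8462.
Mean = α/β = 16.0/3.9 = 4.1026.
Difference = 4.1026 − 3.8462 = 0.2564.
Mean > mode: the posterior has a right tail.

0.2564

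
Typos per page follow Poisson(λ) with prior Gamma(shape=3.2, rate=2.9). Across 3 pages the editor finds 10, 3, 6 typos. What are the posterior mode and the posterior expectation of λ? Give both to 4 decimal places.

MAP = 3.5932, posterior mean = 3.7627

Σ counts = 19. Posterior: Gamma(shape = 3.2+19 = 22.2, rate = 2.9+3 = 5.9).
Mode = (α−1)/β = 21.2/5.9 = 3.5932.
Mean = α/β = 22.2/5.9 = 3.7627.
The posterior is right-skewed, so the mean exceeds the mode.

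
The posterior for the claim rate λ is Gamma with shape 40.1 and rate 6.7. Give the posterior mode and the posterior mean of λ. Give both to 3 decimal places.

Mode = (α−1)/β = 39.1/6.7 = 5.836.
Mean = α/β = 40.1/6.7 = 5.985.

posterior mode = 5.836, posterior mean = 5.985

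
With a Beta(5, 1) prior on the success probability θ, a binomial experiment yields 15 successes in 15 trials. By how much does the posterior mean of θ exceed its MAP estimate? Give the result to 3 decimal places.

Posterior: Beta(5+15, 1+0) = Beta(20, 1).
Since β = 1 ≤ 1 and α > 1, the Beta density is monotone increasing on [0,1]; the mode is at 1.
Mean = 20/(20+1) = 0.952.
Difference = 0.952 − 1.000 = -0.048.

-0.048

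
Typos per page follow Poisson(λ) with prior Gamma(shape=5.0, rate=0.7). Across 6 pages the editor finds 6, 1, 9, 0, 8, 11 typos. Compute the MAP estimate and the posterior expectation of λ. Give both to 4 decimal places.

Σ counts = 35. Posterior: Gamma(shape = 5.0+35 = 40.0, rate = 0.7+6 = 6.7).
Mode = (α−1)/β = 39.0/6.7 = 5.8209.
Mean = α/β = 40.0/6.7 = 5.9701.
The mean is pulled above the mode by the posterior's right skew.

MAP = 5.8209; posterior mean = 5.9701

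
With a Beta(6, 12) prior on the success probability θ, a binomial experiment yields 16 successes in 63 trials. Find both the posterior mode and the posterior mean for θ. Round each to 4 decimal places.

θ_MAP = 0.2658, E[θ|data] = 0.2716

Posterior: Beta(6+16, 12+47) = Beta(22, 59).
Mode = (22−1)/(22+59−2) = 21/79 = 0.2658.
Mean = 22/(22+59) = 22/81 = 0.2716.
The mean is pulled above the mode by the posterior's right skew.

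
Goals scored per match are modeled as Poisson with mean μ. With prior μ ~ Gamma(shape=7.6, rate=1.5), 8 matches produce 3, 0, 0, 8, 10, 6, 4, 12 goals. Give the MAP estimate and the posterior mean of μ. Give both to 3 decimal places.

μ_MAP = 5.221, E[μ|data] = 5.326

Σ counts = 43. Posterior: Gamma(shape = 7.6+43 = 50.6, rate = 1.5+8 = 9.5).
Mode = (α−1)/β = 49.6/9.5 = 5.221.
Mean = α/β = 50.6/9.5 = 5.326.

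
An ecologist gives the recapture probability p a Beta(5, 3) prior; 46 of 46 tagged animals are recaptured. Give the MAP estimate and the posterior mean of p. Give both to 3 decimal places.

Posterior: Beta(5+46, 3+0) = Beta(51, 3).
Mode = (51−1)/(51+3−2) = 50/52 = 0.962.
Mean = 51/(51+3) = 51/54 = 0.944.

MAP estimate = 0.962, posterior mean = 0.944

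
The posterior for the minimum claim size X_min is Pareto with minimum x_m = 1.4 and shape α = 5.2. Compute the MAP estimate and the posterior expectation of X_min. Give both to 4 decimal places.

The Pareto density is strictly decreasing on [x_m, ∞), so the mode is x_m = 1.4000.
Mean = α·x_m/(α−1) = 5.2·1.4/4.2 = 1.7333.

MAP = 1.4000; posterior mean = 1.7333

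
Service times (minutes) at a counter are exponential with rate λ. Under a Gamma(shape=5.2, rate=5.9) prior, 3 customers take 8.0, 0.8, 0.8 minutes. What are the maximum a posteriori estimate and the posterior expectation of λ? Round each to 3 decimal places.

MAP: 0.465. Posterior mean: 0.529.

Σ times = 9.6. Posterior: Gamma(shape = 5.2+3 = 8.2, rate = 5.9+9.6 = 15.5).
Mode = (α−1)/β = 7.2/15.5 = 0.465.
Mean = α/β = 8.2/15.5 = 0.529.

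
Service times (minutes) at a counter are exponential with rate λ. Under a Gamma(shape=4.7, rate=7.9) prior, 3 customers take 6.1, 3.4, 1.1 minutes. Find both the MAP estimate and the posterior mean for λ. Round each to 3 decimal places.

Σ times = 10.6. Posterior: Gamma(shape = 4.7+3 = 7.7, rate = 7.9+10.6 = 18.5).
Mode = (α−1)/β = 6.7/18.5 = 0.362.
Mean = α/β = 7.7/18.5 = 0.416.

λ_MAP = 0.362, E[λ|data] = 0.416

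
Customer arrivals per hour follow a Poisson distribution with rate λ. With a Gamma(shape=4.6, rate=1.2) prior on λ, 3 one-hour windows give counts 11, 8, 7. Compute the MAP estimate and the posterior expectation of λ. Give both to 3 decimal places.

Σ counts = 26. Posterior: Gamma(shape = 4.6+26 = 30.6, rate = 1.2+3 = 4.2).
Mode = (α−1)/β = 29.6/4.2 = 7.048.
Mean = α/β = 30.6/4.2 = 7.286.
Right-skewed posterior ⇒ mode < mean.

MAP = 7.048, posterior mean = 7.286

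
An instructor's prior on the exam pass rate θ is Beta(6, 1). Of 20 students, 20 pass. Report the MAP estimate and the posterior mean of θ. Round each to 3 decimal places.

MAP = 1.000, posterior mean = 0.963

Posterior: Beta(6+20, 1+0) = Beta(26, 1).
Since β = 1 ≤ 1 and α > 1, the Beta density is monotone increasing on [0,1]; the mode is at 1.
Mean = 26/(26+1) = 0.963.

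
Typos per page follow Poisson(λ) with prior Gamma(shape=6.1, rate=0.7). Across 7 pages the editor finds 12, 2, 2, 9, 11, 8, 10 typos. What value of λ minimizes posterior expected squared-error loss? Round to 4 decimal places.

7.8052

Σ counts = 54. Posterior: Gamma(shape = 6.1+54 = 60.1, rate = 0.7+7 = 7.7).
Mode = (α−1)/β = 59.1/7.7 = 7.6753.
Mean = α/β = 60.1/7.7 = 7.8052.
Squared-error loss ⇒ the optimal estimator is the posterior mean.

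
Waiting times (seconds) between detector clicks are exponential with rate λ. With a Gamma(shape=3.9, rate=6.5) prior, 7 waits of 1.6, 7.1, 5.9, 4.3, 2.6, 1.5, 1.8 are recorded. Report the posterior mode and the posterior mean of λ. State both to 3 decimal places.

Σ times = 24.8. Posterior: Gamma(shape = 3.9+7 = 10.9, rate = 6.5+24.8 = 31.3).
Mode = (α−1)/β = 9.9/31.3 = 0.316.
Mean = α/β = 10.9/31.3 = 0.348.

MAP = 0.316, posterior mean = 0.348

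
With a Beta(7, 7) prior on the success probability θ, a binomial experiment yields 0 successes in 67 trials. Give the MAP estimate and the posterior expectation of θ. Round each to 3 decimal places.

Posterior: Beta(7+0, 7+67) = Beta(7, 74).
Mode = (7−1)/(7+74−2) = 6/79 = 0.076.
Mean = 7/(7+74) = 7/81 = 0.086.

MAP = 0.076, posterior mean = 0.086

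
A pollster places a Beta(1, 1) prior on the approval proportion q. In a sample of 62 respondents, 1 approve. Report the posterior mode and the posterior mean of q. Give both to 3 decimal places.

Posterior: Beta(1+1, 1+61) = Beta(2, 62).
Mode = (2−1)/(2+62−2) = 1/62 = 0.016.
With a flat prior the MAP equals the MLE, 1/62.
Mean = 2/(2+62) = 2/64 = 0.031.
Mean > mode: the posterior has a right tail.

q_MAP = 0.016, E[q|data] = 0.031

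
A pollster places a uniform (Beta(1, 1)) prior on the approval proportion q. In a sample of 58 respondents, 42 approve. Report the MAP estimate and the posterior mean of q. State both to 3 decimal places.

Posterior: Beta(1+42, 1+16) = Beta(43, 17).
Mode = (43−1)/(43+17−2) = 42/58 = 0.724.
With a flat prior the MAP equals the MLE, 42/58.
Mean = 43/(43+17) = 43/60 = 0.717.

MAP estimate = 0.724, posterior mean = 0.717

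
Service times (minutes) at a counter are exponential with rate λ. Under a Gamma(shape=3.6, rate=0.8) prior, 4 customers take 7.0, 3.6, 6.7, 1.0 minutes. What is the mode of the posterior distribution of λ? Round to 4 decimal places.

0.3455

Σ times = 18.3. Posterior: Gamma(shape = 3.6+4 = 7.6, rate = 0.8+18.3 = 19.1).
Mode = (α−1)/β = 6.6/19.1 = 0.3455.
Mean = α/β = 7.6/19.1 = 0.3979.
This is the posterior mode — the MAP estimate.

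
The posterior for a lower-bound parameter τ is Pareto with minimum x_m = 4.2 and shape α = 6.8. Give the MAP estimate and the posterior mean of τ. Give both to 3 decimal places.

The Pareto density is strictly decreasing on [x_m, ∞), so the mode is x_m = 4.200.
Mean = α·x_m/(α−1) = 6.8·4.2/5.8 = 4.924.
Mean > mode: the posterior has a right tail.

MAP = 4.200; posterior mean = 4.924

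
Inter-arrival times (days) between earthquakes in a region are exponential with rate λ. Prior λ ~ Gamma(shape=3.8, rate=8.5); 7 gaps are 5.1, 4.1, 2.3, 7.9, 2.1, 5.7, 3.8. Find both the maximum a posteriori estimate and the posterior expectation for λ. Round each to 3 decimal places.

MAP = 0.248, posterior mean = 0.273

Σ times = 31.0. Posterior: Gamma(shape = 3.8+7 = 10.8, rate = 8.5+31.0 = 39.5).
Mode = (α−1)/β = 9.8/39.5 = 0.248.
Mean = α/β = 10.8/39.5 = 0.273.
The posterior is right-skewed, so the mean exceeds the mode.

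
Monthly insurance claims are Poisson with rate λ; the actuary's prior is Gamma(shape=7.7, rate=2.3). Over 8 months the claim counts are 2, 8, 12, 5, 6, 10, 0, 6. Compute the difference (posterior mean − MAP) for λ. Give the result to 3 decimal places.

0.097

Σ counts = 49. Posterior: Gamma(shape = 7.7+49 = 56.7, rate = 2.3+8 = 10.3).
Mode = (α−1)/β = 55.7/10.3 = 5.408.
Mean = α/β = 56.7/10.3 = 5.505.
Difference = 5.505 − 5.408 = 0.097.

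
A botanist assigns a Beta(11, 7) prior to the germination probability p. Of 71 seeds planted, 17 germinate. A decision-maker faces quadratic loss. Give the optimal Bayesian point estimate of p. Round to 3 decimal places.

Posterior: Beta(11+17, 7+54) = Beta(28, 61).
Mode = (28−1)/(28+61−2) = 27/87 = 0.310.
Mean = 28/(28+61) = 28/89 = 0.315.
Quadratic loss ⇒ the optimal estimator is the posterior mean.

0.315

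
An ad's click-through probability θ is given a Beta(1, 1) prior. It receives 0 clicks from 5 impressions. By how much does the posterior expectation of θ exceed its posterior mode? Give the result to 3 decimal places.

0.143

Posterior: Beta(1+0, 1+5) = Beta(1, 6).
Since α = 1 ≤ 1 and β > 1, the Beta density is monotone decreasing on [0,1]; the mode is at 0.
Mean = 1/(1+6) = 0.143.
Difference = 0.143 − 0.000 = 0.143.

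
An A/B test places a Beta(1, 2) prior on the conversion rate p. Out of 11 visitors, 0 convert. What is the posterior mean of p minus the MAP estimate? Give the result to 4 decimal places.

Posterior: Beta(1+0, 2+11) = Beta(1, 13).
Since α = 1 ≤ 1 and β > 1, the Beta density is monotone decreasing on [0,1]; the mode is at 0.
Mean = 1/(1+13) = 0.0714.
Difference = 0.0714 − 0.0000 = 0.0714.

0.0714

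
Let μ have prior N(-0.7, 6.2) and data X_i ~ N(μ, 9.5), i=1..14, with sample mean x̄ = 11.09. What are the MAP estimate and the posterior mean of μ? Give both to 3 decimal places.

MAP: 9.927. Posterior mean: 9.927.

Posterior for μ is Normal. Precision-weighted mean: (1/6.2·-0.7 + 14/9.5·11.09) / (1/6.2 + 14/9.5) = 9.927.
A Normal posterior is symmetric, so mode = mean.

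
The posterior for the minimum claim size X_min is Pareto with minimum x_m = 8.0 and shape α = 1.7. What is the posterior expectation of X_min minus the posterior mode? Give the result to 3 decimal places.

11.429

The Pareto density is strictly decreasing on [x_m, ∞), so the mode is x_m = 8.000.
Mean = α·x_m/(α−1) = 1.7·8.0/0.7 = 19.429.
Difference = 19.429 − 8.000 = 11.429.
The mean is pulled above the mode by the posterior's right skew.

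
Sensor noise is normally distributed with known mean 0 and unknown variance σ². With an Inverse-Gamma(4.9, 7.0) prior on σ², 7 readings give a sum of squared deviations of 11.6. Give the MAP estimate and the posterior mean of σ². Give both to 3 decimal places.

Posterior: Inverse-Gamma(shape = 4.9+7/2 = 8.4, scale = 7.0+11.6/2 = 12.8).
Mode = β/(α+1) = 12.8/9.4 = 1.362.
Mean = β/(α−1) = 12.8/7.4 = 1.730.

MAP = 1.362, posterior mean = 1.730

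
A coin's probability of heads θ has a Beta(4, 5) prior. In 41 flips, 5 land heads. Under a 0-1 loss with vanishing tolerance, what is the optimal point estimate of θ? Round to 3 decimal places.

Posterior: Beta(4+5, 5+36) = Beta(9, 41).
Mode = (9−1)/(9+41−2) = 8/48 = 0.167.
Mean = 9/(9+41) = 9/50 = 0.180.
This is the posterior mode — the MAP estimate.

0.167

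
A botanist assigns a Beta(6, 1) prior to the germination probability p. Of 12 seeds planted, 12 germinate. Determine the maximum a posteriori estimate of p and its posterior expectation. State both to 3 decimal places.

Posterior: Beta(6+12, 1+0) = Beta(18, 1).
Since β = 1 ≤ 1 and α > 1, the Beta density is monotone increasing on [0,1]; the mode is at 1.
Mean = 18/(18+1) = 0.947.
Mode > mean: the posterior has a left tail.

MAP = 1.000, posterior mean = 0.947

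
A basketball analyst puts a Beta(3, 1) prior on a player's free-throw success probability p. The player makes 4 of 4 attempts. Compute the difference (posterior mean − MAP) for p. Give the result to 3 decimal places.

Posterior: Beta(3+4, 1+0) = Beta(7, 1).
Since β = 1 ≤ 1 and α > 1, the Beta density is monotone increasing on [0,1]; the mode is at 1.
Mean = 7/(7+1) = 0.875.
Difference = 0.875 − 1.000 = -0.125.

-0.125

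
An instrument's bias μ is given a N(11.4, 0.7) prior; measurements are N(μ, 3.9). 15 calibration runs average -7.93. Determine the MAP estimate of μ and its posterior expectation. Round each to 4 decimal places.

Posterior for μ is Normal. Precision-weighted mean: (1/0.7·11.4 + 15/3.9·-7.93) / (1/0.7 + 15/3.9) = -2.6948.
A Normal posterior is symmetric, so mode = mean.

MAP: -2.6948. Posterior mean: -2.6948.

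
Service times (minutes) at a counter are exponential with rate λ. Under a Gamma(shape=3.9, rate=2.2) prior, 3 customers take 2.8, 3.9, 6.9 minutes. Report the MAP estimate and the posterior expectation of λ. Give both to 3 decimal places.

Σ times = 13.6. Posterior: Gamma(shape = 3.9+3 = 6.9, rate = 2.2+13.6 = 15.8).
Mode = (α−1)/β = 5.9/15.8 = 0.373.
Mean = α/β = 6.9/15.8 = 0.437.
Mean > mode: the posterior has a right tail.

MAP: 0.373. Posterior mean: 0.437.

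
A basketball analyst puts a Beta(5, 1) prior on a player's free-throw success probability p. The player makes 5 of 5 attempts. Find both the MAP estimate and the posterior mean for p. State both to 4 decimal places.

p_MAP = 1.0000, E[p|data] = 0.9091

Posterior: Beta(5+5, 1+0) = Beta(10, 1).
Since β = 1 ≤ 1 and α > 1, the Beta density is monotone increasing on [0,1]; the mode is at 1.
Mean = 10/(10+1) = 0.9091.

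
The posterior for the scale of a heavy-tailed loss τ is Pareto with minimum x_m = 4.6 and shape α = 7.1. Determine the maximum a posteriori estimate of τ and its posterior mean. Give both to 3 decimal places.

The Pareto density is strictly decreasing on [x_m, ∞), so the mode is x_m = 4.600.
Mean = α·x_m/(α−1) = 7.1·4.6/6.1 = 5.354.
The posterior is right-skewed, so the mean exceeds the mode.

τ_MAP = 4.600, E[τ|data] = 5.354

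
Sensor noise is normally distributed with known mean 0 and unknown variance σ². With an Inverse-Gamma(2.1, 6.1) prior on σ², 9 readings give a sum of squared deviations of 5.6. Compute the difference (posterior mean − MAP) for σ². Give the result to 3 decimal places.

Posterior: Inverse-Gamma(shape = 2.1+9/2 = 6.6, scale = 6.1+5.6/2 = 8.9).
Mode = β/(α+1) = 8.9/7.6 = 1.171.
Mean = β/(α−1) = 8.9/5.6 = 1.589.
Difference = 1.589 − 1.171 = 0.418.

0.418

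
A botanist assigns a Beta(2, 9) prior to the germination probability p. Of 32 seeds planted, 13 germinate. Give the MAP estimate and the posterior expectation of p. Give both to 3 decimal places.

MAP = 0.341, posterior mean = 0.349

Posterior: Beta(2+13, 9+19) = Beta(15, 28).
Mode = (15−1)/(15+28−2) = 14/41 = 0.341.
Mean = 15/(15+28) = 15/43 = 0.349.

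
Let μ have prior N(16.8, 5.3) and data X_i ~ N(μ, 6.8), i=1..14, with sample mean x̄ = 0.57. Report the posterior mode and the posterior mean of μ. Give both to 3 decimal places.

Posterior for μ is Normal. Precision-weighted mean: (1/5.3·16.8 + 14/6.8·0.57) / (1/5.3 + 14/6.8) = 1.933.
A Normal posterior is symmetric, so mode = mean.

μ_MAP = 1.933, E[μ|data] = 1.933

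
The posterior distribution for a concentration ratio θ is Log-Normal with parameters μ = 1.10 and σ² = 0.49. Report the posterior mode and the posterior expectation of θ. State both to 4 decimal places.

Mode = exp(μ − σ²) = exp(0.61) = 1.8404.
Mean = exp(μ + σ²/2) = exp(1.345) = 3.8382.

MAP: 1.8404. Posterior mean: 3.8382.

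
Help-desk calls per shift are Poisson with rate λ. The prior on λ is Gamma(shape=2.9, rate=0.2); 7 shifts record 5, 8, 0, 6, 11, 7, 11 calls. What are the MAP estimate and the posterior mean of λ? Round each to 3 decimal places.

Σ counts = 48. Posterior: Gamma(shape = 2.9+48 = 50.9, rate = 0.2+7 = 7.2).
Mode = (α−1)/β = 49.9/7.2 = 6.931.
Mean = α/β = 50.9/7.2 = 7.069.

λ_MAP = 6.931, E[λ|data] = 7.069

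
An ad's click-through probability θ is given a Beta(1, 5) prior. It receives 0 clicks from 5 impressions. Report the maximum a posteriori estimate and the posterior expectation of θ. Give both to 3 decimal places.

MAP: 0.000. Posterior mean: 0.091.

Posterior: Beta(1+0, 5+5) = Beta(1, 10).
Since α = 1 ≤ 1 and β > 1, the Beta density is monotone decreasing on [0,1]; the mode is at 0.
Mean = 1/(1+10) = 0.091.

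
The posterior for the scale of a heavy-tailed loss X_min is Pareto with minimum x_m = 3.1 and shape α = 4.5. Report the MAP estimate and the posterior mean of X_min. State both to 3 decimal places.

X_min_MAP = 3.100, E[X_min|data] = 3.986

The Pareto density is strictly decreasing on [x_m, ∞), so the mode is x_m = 3.100.
Mean = α·x_m/(α−1) = 4.5·3.1/3.5 = 3.986.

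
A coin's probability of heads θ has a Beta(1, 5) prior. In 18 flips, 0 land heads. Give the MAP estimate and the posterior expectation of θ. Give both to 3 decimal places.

Posterior: Beta(1+0, 5+18) = Beta(1, 23).
Since α = 1 ≤ 1 and β > 1, the Beta density is monotone decreasing on [0,1]; the mode is at 0.
Mean = 1/(1+23) = 0.042.
The posterior is right-skewed, so the mean exceeds the mode.

MAP: 0.000. Posterior mean: 0.042.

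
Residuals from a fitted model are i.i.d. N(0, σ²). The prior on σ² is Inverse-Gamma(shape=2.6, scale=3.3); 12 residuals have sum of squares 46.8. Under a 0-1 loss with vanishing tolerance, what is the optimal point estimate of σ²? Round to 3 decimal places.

2.781

Posterior: Inverse-Gamma(shape = 2.6+12/2 = 8.6, scale = 3.3+46.8/2 = 26.7).
Mode = β/(α+1) = 26.7/9.6 = 2.781.
Mean = β/(α−1) = 26.7/7.6 = 3.513.
This is the posterior mode — the MAP estimate.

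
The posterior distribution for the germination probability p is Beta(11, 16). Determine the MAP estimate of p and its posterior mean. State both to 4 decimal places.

Mode = (11−1)/(11+16−2) = 10/25 = 0.4000.
Mean = 11/(11+16) = 11/27 = 0.4074.

MAP estimate = 0.4000, posterior mean = 0.4074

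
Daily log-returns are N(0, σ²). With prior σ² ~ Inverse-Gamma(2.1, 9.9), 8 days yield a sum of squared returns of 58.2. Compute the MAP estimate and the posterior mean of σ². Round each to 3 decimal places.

Posterior: Inverse-Gamma(shape = 2.1+8/2 = 6.1, scale = 9.9+58.2/2 = 39.0).
Mode = β/(α+1) = 39.0/7.1 = 5.493.
Mean = β/(α−1) = 39.0/5.1 = 7.647.
Mean > mode: the posterior has a right tail.

σ²_MAP = 5.493, E[σ²|data] = 7.647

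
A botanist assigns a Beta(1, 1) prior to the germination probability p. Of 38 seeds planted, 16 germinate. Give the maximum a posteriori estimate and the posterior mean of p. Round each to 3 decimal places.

Posterior: Beta(1+16, 1+22) = Beta(17, 23).
Mode = (17−1)/(17+23−2) = 16/38 = 0.421.
With a flat prior the MAP equals the MLE, 16/38.
Mean = 17/(17+23) = 17/40 = 0.425.
Right-skewed posterior ⇒ mode < mean.

p_MAP = 0.421, E[p|data] = 0.425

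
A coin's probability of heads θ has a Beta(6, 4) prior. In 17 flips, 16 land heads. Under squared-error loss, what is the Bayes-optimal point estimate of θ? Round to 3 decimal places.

0.815

Posterior: Beta(6+16, 4+1) = Beta(22, 5).
Mode = (22−1)/(22+5−2) = 21/25 = 0.840.
Mean = 22/(22+5) = 22/27 = 0.815.
Squared-error loss ⇒ the optimal estimator is the posterior mean.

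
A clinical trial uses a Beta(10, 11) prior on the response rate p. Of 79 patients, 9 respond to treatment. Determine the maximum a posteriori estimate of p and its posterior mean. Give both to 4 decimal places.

Posterior: Beta(10+9, 11+70) = Beta(19, 81).
Mode = (19−1)/(19+81−2) = 18/98 = 0.1837.
Mean = 19/(19+81) = 19/100 = 0.1900.

MAP: 0.1837. Posterior mean: 0.1900.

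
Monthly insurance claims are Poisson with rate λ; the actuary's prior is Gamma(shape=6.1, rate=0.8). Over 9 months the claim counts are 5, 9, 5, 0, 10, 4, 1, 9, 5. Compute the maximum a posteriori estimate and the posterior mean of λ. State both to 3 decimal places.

Σ counts = 48. Posterior: Gamma(shape = 6.1+48 = 54.1, rate = 0.8+9 = 9.8).
Mode = (α−1)/β = 53.1/9.8 = 5.418.
Mean = α/β = 54.1/9.8 = 5.520.

MAP = 5.418, posterior mean = 5.520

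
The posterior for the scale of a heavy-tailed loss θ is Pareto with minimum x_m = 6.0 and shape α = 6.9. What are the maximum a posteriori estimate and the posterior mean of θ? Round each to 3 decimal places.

MAP = 6.000, posterior mean = 7.017

The Pareto density is strictly decreasing on [x_m, ∞), so the mode is x_m = 6.000.
Mean = α·x_m/(α−1) = 6.9·6.0/5.9 = 7.017.
The posterior is right-skewed, so the mean exceeds the mode.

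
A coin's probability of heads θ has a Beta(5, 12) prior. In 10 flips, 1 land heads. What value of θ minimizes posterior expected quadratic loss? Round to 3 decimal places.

Posterior: Beta(5+1, 12+9) = Beta(6, 21).
Mode = (6−1)/(6+21−2) = 5/25 = 0.200.
Mean = 6/(6+21) = 6/27 = 0.222.
Quadratic loss ⇒ the optimal estimator is the posterior mean.

0.222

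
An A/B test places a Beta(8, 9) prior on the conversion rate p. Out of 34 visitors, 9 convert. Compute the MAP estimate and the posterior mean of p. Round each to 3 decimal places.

Posterior: Beta(8+9, 9+25) = Beta(17, 34).
Mode = (17−1)/(17+34−2) = 16/49 = 0.327.
Mean = 17/(17+34) = 17/51 = 0.333.
Right-skewed posterior ⇒ mode < mean.

MAP: 0.327. Posterior mean: 0.333.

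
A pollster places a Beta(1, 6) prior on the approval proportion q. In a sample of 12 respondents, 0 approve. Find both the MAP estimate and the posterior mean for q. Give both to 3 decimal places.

Posterior: Beta(1+0, 6+12) = Beta(1, 18).
Since α = 1 ≤ 1 and β > 1, the Beta density is monotone decreasing on [0,1]; the mode is at 0.
Mean = 1/(1+18) = 0.053.

q_MAP = 0.000, E[q|data] = 0.053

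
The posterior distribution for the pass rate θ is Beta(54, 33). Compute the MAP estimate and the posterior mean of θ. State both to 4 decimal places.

Mode = (54−1)/(54+33−2) = 53/85 = 0.6235.
Mean = 54/(54+33) = 54/87 = 0.6207.

MAP = 0.6235; posterior mean = 0.6207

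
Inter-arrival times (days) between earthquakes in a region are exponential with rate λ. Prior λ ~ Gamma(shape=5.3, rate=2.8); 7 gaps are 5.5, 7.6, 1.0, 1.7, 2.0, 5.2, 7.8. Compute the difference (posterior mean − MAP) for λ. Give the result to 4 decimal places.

Σ times = 30.8. Posterior: Gamma(shape = 5.3+7 = 12.3, rate = 2.8+30.8 = 33.6).
Mode = (α−1)/β = 11.3/33.6 = 0.3363.
Mean = α/β = 12.3/33.6 = 0.3661.
Difference = 0.3661 − 0.3363 = 0.0298.

0.0298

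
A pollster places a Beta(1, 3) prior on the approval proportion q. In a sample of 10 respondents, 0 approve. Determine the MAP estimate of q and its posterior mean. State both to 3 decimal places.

MAP = 0.000, posterior mean = 0.071

Posterior: Beta(1+0, 3+10) = Beta(1, 13).
Since α = 1 ≤ 1 and β > 1, the Beta density is monotone decreasing on [0,1]; the mode is at 0.
Mean = 1/(1+13) = 0.071.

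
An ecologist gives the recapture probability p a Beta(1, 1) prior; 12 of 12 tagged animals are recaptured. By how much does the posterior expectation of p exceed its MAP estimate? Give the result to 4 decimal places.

-0.0714

Posterior: Beta(1+12, 1+0) = Beta(13, 1).
Since β = 1 ≤ 1 and α > 1, the Beta density is monotone increasing on [0,1]; the mode is at 1.
Mean = 13/(13+1) = 0.9286.
Difference = 0.9286 − 1.0000 = -0.0714.
Mode > mean: the posterior has a left tail.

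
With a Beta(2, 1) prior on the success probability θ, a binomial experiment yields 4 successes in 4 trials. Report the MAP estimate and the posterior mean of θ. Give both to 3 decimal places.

MAP estimate = 1.000, posterior mean = 0.857

Posterior: Beta(2+4, 1+0) = Beta(6, 1).
Since β = 1 ≤ 1 and α > 1, the Beta density is monotone increasing on [0,1]; the mode is at 1.
Mean = 6/(6+1) = 0.857.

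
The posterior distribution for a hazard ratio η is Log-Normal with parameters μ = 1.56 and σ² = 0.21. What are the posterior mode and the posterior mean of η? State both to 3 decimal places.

Mode = exp(μ − σ²) = exp(1.35) = 3.857.
Mean = exp(μ + σ²/2) = exp(1.665) = 5.286.
Mean > mode: the posterior has a right tail.

posterior mode = 3.857, posterior mean = 5.286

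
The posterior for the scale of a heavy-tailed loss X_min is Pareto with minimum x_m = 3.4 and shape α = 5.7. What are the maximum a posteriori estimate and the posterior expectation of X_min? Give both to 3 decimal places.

MAP: 3.400. Posterior mean: 4.123.

The Pareto density is strictly decreasing on [x_m, ∞), so the mode is x_m = 3.400.
Mean = α·x_m/(α−1) = 5.7·3.4/4.7 = 4.123.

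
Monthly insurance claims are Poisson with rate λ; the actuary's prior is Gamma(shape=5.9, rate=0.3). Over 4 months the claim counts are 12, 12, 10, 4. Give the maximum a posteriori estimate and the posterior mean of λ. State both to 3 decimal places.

Σ counts = 38. Posterior: Gamma(shape = 5.9+38 = 43.9, rate = 0.3+4 = 4.3).
Mode = (α−1)/β = 42.9/4.3 = 9.977.
Mean = α/β = 43.9/4.3 = 10.209.

MAP: 9.977. Posterior mean: 10.209.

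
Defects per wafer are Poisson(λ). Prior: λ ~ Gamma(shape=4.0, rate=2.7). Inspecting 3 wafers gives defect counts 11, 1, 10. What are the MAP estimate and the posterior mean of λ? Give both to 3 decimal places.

Σ counts = 22. Posterior: Gamma(shape = 4.0+22 = 26.0, rate = 2.7+3 = 5.7).
Mode = (α−1)/β = 25.0/5.7 = 4.386.
Mean = α/β = 26.0/5.7 = 4.561.

MAP = 4.386; posterior mean = 4.561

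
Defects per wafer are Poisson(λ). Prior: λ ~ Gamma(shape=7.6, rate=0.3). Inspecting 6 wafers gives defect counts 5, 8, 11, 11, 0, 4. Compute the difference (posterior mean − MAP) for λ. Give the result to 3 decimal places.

0.159

Σ counts = 39. Posterior: Gamma(shape = 7.6+39 = 46.6, rate = 0.3+6 = 6.3).
Mode = (α−1)/β = 45.6/6.3 = 7.238.
Mean = α/β = 46.6/6.3 = 7.397.
Difference = 7.397 − 7.238 = 0.159.
Right-skewed posterior ⇒ mode < mean.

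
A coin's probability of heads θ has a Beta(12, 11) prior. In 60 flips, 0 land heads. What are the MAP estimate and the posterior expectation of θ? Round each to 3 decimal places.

Posterior: Beta(12+0, 11+60) = Beta(12, 71).
Mode = (12−1)/(12+71−2) = 11/81 = 0.136.
Mean = 12/(12+71) = 12/83 = 0.145.

θ_MAP = 0.136, E[θ|data] = 0.145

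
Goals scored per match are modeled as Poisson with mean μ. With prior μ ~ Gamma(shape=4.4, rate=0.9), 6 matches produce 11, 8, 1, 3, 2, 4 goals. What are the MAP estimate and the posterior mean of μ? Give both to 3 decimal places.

MAP: 4.696. Posterior mean: 4.841.

Σ counts = 29. Posterior: Gamma(shape = 4.4+29 = 33.4, rate = 0.9+6 = 6.9).
Mode = (α−1)/β = 32.4/6.9 = 4.696.
Mean = α/β = 33.4/6.9 = 4.841.
Mean > mode: the posterior has a right tail.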